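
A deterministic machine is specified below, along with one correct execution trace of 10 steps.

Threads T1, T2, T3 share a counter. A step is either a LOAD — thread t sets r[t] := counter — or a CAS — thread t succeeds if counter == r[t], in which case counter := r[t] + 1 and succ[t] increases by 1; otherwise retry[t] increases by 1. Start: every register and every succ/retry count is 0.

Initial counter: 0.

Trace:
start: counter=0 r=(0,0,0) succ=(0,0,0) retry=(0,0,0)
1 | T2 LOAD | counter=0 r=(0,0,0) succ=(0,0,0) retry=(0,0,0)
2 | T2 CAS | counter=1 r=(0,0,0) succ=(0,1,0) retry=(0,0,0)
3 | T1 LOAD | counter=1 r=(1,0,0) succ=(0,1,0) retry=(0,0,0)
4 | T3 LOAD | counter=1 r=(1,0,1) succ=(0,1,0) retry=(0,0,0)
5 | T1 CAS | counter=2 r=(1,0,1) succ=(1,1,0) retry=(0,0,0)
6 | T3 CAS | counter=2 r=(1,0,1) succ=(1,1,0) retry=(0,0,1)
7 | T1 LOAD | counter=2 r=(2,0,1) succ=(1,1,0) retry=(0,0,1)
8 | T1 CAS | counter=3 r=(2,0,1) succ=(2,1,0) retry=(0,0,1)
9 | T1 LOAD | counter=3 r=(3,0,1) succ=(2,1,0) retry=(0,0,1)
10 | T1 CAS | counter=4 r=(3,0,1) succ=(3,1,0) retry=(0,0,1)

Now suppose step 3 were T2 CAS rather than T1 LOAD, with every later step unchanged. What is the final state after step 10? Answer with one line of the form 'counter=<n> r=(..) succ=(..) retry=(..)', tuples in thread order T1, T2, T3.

counter=4 r=(3,0,1) succ=(2,1,1) retry=(1,1,0)

(re-executing from step 3 with the substitution; state before step 3: counter=1 r=(0,0,0) succ=(0,1,0) retry=(0,0,0))
3 | T2 CAS | counter=1 r=(0,0,0) succ=(0,1,0) retry=(0,1,0)
4 | T3 LOAD | counter=1 r=(0,0,1) succ=(0,1,0) retry=(0,1,0)
5 | T1 CAS | counter=1 r=(0,0,1) succ=(0,1,0) retry=(1,1,0)
6 | T3 CAS | counter=2 r=(0,0,1) succ=(0,1,1) retry=(1,1,0)
7 | T1 LOAD | counter=2 r=(2,0,1) succ=(0,1,1) retry=(1,1,0)
8 | T1 CAS | counter=3 r=(2,0,1) succ=(1,1,1) retry=(1,1,0)
9 | T1 LOAD | counter=3 r=(3,0,1) succ=(1,1,1) retry=(1,1,0)
10 | T1 CAS | counter=4 r=(3,0,1) succ=(2,1,1) retry=(1,1,0)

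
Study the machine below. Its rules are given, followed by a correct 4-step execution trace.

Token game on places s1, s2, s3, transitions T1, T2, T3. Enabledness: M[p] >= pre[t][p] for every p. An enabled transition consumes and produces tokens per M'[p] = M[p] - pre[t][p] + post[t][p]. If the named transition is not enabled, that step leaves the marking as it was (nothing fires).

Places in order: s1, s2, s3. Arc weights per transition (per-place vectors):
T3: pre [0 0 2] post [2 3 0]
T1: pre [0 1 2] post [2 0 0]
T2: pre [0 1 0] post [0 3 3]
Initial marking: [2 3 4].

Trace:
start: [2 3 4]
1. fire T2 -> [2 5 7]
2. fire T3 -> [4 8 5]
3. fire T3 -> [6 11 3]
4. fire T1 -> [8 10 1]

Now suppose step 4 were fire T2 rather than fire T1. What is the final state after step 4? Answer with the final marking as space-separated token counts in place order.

(re-executing from step 4 with the substitution; state before step 4: [6 11 3])
4. fire T2 -> [6 13 6]

6 13 6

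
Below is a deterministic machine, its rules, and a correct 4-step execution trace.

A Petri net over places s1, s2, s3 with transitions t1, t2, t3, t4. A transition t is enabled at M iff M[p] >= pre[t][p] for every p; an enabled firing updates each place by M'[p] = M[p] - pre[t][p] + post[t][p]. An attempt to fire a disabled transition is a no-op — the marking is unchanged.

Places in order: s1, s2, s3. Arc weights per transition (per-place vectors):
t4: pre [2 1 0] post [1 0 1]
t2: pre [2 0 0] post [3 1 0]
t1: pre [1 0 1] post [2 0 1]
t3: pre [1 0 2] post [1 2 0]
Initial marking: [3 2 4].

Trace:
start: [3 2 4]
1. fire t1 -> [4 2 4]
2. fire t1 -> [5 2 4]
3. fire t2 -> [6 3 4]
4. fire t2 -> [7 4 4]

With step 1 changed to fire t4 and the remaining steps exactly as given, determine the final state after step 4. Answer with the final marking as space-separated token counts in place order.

(re-executing from step 1 with the substitution; state before step 1: [3 2 4])
1. fire t4 -> [2 1 5]
2. fire t1 -> [3 1 5]
3. fire t2 -> [4 2 5]
4. fire t2 -> [5 3 5]

5 3 5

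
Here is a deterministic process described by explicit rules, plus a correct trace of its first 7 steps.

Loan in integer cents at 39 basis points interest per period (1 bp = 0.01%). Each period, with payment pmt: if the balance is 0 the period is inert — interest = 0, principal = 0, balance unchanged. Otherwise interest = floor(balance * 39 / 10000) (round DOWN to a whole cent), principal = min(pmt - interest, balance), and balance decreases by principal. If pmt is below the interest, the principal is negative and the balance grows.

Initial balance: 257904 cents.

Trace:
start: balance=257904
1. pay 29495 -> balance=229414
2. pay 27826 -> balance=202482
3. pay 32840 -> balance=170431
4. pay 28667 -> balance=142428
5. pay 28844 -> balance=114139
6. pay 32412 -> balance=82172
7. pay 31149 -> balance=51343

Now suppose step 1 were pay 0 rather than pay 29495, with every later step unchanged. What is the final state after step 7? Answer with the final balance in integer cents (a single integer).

(re-executing from step 1 with the substitution; state before step 1: balance=257904)
1. pay 0 -> balance=258909
2. pay 27826 -> balance=232092
3. pay 32840 -> balance=200157
4. pay 28667 -> balance=172270
5. pay 28844 -> balance=144097
6. pay 32412 -> balance=112246
7. pay 31149 -> balance=81534

81534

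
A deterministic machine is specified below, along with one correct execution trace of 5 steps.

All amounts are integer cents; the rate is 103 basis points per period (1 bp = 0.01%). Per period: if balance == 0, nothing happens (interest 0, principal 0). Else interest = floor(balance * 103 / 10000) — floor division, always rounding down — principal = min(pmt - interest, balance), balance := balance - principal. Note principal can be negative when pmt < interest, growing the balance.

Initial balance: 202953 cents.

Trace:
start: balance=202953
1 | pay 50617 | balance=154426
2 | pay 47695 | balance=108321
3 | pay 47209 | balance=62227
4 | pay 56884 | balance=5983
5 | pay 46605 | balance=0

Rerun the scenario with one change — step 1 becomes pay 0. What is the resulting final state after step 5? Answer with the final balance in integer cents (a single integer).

12175

(re-executing from step 1 with the substitution; state before step 1: balance=202953)
1 | pay 0 | balance=205043
2 | pay 47695 | balance=159459
3 | pay 47209 | balance=113892
4 | pay 56884 | balance=58181
5 | pay 46605 | balance=12175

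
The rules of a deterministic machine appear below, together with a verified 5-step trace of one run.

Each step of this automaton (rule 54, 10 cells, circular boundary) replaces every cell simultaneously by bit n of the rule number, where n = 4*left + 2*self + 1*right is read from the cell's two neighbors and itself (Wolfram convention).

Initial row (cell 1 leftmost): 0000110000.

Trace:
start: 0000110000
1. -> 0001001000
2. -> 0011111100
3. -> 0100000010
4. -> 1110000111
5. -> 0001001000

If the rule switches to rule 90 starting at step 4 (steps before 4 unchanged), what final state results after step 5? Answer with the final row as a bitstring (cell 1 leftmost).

1001001001

(re-executing steps 4..5 under rule 90; state before step 4: 0100000010)
4. -> 1010000101
5. -> 1001001001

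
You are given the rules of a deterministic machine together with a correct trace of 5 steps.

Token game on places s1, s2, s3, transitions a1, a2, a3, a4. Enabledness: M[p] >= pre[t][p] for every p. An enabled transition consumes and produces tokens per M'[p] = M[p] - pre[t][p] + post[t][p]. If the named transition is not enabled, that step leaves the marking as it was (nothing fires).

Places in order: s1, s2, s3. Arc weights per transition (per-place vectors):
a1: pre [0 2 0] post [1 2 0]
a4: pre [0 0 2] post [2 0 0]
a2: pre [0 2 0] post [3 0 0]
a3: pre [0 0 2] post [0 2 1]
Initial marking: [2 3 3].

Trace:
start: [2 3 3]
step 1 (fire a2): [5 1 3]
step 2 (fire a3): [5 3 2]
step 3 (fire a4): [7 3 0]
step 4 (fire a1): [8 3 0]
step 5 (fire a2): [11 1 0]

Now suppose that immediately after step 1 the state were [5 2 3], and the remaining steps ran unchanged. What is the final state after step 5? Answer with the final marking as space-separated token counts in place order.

state after step 1 := [5 2 3]
step 2 (fire a3): [5 4 2]
step 3 (fire a4): [7 4 0]
step 4 (fire a1): [8 4 0]
step 5 (fire a2): [11 2 0]

11 2 0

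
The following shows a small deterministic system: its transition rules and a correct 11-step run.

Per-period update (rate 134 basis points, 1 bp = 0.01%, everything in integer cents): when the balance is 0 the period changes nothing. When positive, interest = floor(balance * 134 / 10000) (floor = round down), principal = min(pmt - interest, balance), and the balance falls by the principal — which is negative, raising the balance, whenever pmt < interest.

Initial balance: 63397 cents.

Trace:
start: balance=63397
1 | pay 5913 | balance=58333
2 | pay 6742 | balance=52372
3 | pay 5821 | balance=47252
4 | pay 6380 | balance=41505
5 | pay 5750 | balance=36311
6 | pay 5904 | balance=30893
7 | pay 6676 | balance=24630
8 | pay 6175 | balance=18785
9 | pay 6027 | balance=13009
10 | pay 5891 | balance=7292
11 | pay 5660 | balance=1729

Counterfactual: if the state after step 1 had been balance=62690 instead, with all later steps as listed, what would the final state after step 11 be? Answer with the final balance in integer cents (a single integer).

6707

state after step 1 := balance=62690
2 | pay 6742 | balance=56788
3 | pay 5821 | balance=51727
4 | pay 6380 | balance=46040
5 | pay 5750 | balance=40906
6 | pay 5904 | balance=35550
7 | pay 6676 | balance=29350
8 | pay 6175 | balance=23568
9 | pay 6027 | balance=17856
10 | pay 5891 | balance=12204
11 | pay 5660 | balance=6707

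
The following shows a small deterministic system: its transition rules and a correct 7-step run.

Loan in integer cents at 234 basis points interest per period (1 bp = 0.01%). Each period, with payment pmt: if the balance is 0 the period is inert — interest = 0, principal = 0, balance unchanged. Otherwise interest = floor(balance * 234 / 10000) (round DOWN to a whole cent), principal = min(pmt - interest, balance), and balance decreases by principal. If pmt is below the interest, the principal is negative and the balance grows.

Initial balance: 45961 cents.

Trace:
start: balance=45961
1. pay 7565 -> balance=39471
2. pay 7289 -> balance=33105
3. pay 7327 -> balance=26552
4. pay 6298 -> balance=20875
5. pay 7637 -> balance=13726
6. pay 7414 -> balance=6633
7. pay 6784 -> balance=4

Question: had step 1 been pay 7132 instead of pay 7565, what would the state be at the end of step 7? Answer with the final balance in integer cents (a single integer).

501

(re-executing from step 1 with the substitution; state before step 1: balance=45961)
1. pay 7132 -> balance=39904
2. pay 7289 -> balance=33548
3. pay 7327 -> balance=27006
4. pay 6298 -> balance=21339
5. pay 7637 -> balance=14201
6. pay 7414 -> balance=7119
7. pay 6784 -> balance=501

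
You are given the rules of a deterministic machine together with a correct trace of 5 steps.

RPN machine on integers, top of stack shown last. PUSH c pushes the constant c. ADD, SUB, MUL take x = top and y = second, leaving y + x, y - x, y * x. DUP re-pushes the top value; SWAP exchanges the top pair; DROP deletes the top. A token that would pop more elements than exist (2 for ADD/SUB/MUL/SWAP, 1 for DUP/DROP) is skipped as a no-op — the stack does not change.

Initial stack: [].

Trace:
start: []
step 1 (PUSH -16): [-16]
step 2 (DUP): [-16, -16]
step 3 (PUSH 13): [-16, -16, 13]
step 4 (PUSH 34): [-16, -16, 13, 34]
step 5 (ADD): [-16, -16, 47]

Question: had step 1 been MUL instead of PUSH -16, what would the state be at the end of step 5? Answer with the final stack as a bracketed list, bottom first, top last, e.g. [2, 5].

[47]

(re-executing from step 1 with the substitution; state before step 1: [])
step 1 (MUL): []
step 2 (DUP): []
step 3 (PUSH 13): [13]
step 4 (PUSH 34): [13, 34]
step 5 (ADD): [47]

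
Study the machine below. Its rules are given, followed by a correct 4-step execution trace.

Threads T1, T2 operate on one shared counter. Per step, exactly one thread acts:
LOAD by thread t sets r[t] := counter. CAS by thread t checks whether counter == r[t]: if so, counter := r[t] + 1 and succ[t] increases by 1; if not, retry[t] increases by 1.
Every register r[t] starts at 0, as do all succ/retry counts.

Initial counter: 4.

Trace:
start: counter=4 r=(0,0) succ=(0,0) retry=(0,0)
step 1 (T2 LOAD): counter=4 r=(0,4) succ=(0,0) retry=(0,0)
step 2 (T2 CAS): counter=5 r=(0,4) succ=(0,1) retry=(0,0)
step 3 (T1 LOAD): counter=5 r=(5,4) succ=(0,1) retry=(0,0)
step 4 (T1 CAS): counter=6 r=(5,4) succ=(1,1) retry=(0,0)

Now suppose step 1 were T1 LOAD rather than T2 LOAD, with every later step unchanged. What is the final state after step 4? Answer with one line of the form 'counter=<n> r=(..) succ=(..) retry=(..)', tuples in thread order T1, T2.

counter=5 r=(4,0) succ=(1,0) retry=(0,1)

(re-executing from step 1 with the substitution; state before step 1: counter=4 r=(0,0) succ=(0,0) retry=(0,0))
step 1 (T1 LOAD): counter=4 r=(4,0) succ=(0,0) retry=(0,0)
step 2 (T2 CAS): counter=4 r=(4,0) succ=(0,0) retry=(0,1)
step 3 (T1 LOAD): counter=4 r=(4,0) succ=(0,0) retry=(0,1)
step 4 (T1 CAS): counter=5 r=(4,0) succ=(1,0) retry=(0,1)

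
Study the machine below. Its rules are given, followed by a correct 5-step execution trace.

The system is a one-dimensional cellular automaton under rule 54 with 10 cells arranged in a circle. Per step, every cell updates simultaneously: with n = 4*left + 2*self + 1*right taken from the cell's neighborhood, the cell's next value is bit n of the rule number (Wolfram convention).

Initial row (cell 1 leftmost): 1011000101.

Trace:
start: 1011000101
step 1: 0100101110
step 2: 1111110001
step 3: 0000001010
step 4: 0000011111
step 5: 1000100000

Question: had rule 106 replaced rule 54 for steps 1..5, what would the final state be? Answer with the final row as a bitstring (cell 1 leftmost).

(re-executing steps 1..5 under rule 106; state before step 1: 1011000101)
step 1: 1111001011
step 2: 0001010110
step 3: 0010101110
step 4: 0101011010
step 5: 1010111100

1010111100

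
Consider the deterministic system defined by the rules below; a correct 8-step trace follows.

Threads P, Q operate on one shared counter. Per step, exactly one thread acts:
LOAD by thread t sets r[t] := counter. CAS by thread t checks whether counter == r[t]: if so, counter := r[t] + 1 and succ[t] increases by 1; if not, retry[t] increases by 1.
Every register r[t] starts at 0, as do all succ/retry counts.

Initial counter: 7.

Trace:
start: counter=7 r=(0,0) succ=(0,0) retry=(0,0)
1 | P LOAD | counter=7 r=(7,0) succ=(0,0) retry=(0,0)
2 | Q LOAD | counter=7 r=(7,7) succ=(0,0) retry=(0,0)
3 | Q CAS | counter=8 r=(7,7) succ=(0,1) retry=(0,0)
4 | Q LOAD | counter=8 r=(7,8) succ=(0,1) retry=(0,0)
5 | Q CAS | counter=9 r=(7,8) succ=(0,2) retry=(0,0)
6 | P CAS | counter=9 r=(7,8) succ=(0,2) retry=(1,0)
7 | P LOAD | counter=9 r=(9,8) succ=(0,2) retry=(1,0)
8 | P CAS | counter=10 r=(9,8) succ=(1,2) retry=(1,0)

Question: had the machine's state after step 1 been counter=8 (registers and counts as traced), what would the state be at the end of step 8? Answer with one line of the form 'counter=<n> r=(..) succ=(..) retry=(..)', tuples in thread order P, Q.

counter=11 r=(10,9) succ=(1,2) retry=(1,0)

state after step 1 := counter=8 r=(7,0) succ=(0,0) retry=(0,0)
2 | Q LOAD | counter=8 r=(7,8) succ=(0,0) retry=(0,0)
3 | Q CAS | counter=9 r=(7,8) succ=(0,1) retry=(0,0)
4 | Q LOAD | counter=9 r=(7,9) succ=(0,1) retry=(0,0)
5 | Q CAS | counter=10 r=(7,9) succ=(0,2) retry=(0,0)
6 | P CAS | counter=10 r=(7,9) succ=(0,2) retry=(1,0)
7 | P LOAD | counter=10 r=(10,9) succ=(0,2) retry=(1,0)
8 | P CAS | counter=11 r=(10,9) succ=(1,2) retry=(1,0)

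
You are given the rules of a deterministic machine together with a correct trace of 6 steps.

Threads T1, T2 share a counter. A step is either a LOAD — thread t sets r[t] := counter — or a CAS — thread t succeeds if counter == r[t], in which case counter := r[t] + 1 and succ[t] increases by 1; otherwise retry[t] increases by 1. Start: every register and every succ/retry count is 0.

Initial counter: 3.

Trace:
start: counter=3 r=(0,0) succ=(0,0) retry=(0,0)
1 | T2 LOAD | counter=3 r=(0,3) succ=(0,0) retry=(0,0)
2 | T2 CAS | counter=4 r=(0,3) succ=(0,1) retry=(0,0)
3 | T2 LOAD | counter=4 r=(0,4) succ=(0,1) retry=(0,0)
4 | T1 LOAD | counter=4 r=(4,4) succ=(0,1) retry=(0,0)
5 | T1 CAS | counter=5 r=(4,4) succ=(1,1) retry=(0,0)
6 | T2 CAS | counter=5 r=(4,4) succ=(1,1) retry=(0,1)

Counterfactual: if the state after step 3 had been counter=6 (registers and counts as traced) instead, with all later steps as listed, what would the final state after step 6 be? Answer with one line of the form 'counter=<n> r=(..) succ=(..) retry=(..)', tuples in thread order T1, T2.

counter=7 r=(6,4) succ=(1,1) retry=(0,1)

state after step 3 := counter=6 r=(0,4) succ=(0,1) retry=(0,0)
4 | T1 LOAD | counter=6 r=(6,4) succ=(0,1) retry=(0,0)
5 | T1 CAS | counter=7 r=(6,4) succ=(1,1) retry=(0,0)
6 | T2 CAS | counter=7 r=(6,4) succ=(1,1) retry=(0,1)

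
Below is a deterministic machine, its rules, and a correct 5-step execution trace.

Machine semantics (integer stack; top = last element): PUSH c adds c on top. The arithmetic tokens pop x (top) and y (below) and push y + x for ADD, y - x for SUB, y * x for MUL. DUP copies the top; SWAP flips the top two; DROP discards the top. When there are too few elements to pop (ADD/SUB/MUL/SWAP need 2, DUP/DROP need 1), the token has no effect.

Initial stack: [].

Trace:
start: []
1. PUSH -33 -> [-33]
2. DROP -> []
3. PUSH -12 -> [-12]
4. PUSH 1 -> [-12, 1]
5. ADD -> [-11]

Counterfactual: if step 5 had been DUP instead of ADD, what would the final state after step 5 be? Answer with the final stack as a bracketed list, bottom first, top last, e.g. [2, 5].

[-12, 1, 1]

(re-executing from step 5 with the substitution; state before step 5: [-12, 1])
5. DUP -> [-12, 1, 1]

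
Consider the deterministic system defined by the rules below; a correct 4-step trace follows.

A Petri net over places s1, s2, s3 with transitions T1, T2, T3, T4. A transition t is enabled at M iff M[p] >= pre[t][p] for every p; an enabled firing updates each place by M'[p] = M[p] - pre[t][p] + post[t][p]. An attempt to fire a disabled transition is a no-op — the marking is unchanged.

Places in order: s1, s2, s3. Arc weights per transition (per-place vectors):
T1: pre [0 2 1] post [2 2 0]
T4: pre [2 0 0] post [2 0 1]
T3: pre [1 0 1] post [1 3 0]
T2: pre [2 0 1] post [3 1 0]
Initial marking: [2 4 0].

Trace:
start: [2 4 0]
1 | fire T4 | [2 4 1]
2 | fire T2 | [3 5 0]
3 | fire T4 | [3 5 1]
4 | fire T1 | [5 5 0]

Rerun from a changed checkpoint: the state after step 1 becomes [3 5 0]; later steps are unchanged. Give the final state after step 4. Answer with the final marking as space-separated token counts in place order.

5 5 0

state after step 1 := [3 5 0]
2 | fire T2 | [3 5 0]
3 | fire T4 | [3 5 1]
4 | fire T1 | [5 5 0]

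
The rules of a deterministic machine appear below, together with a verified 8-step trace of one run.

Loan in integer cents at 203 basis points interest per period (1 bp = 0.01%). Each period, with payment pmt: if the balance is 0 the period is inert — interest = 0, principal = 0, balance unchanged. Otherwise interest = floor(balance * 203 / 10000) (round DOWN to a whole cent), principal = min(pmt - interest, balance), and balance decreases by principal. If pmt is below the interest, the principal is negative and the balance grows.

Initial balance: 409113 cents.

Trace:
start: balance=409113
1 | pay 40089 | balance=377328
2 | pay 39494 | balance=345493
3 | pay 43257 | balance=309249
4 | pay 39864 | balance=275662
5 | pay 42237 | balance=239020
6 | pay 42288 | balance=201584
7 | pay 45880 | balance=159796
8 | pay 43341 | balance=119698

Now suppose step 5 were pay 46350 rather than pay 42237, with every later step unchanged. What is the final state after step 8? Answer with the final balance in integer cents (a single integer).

(re-executing from step 5 with the substitution; state before step 5: balance=275662)
5 | pay 46350 | balance=234907
6 | pay 42288 | balance=197387
7 | pay 45880 | balance=155513
8 | pay 43341 | balance=115328

115328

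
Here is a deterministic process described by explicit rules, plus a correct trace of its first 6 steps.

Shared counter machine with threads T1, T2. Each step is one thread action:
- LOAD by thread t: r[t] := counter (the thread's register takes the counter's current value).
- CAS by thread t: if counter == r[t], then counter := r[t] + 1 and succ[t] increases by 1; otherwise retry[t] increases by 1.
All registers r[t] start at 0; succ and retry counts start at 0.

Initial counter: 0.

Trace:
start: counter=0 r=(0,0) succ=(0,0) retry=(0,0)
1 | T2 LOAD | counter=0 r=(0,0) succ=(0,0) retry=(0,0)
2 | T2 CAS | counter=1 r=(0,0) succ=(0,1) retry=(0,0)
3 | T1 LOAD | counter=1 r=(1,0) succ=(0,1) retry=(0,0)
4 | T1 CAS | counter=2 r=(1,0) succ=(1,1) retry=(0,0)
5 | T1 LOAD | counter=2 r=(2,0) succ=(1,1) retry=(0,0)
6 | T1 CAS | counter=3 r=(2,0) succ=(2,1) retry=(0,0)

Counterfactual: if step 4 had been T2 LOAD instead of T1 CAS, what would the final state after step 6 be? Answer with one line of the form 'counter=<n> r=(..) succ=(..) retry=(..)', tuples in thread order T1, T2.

(re-executing from step 4 with the substitution; state before step 4: counter=1 r=(1,0) succ=(0,1) retry=(0,0))
4 | T2 LOAD | counter=1 r=(1,1) succ=(0,1) retry=(0,0)
5 | T1 LOAD | counter=1 r=(1,1) succ=(0,1) retry=(0,0)
6 | T1 CAS | counter=2 r=(1,1) succ=(1,1) retry=(0,0)

counter=2 r=(1,1) succ=(1,1) retry=(0,0)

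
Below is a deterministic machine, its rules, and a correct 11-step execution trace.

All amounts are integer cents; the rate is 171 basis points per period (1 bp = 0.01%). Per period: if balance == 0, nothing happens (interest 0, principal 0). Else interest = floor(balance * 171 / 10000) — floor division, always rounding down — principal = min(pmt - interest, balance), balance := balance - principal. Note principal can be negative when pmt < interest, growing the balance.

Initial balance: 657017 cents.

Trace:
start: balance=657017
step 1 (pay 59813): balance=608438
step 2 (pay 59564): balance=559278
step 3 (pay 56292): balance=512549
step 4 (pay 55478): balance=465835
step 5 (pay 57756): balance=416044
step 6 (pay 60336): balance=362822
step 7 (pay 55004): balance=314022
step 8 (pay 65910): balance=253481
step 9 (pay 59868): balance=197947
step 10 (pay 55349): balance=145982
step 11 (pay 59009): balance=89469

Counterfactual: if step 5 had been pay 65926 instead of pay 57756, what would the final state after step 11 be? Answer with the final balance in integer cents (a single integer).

(re-executing from step 5 with the substitution; state before step 5: balance=465835)
step 5 (pay 65926): balance=407874
step 6 (pay 60336): balance=354512
step 7 (pay 55004): balance=305570
step 8 (pay 65910): balance=244885
step 9 (pay 59868): balance=189204
step 10 (pay 55349): balance=137090
step 11 (pay 59009): balance=80425

80425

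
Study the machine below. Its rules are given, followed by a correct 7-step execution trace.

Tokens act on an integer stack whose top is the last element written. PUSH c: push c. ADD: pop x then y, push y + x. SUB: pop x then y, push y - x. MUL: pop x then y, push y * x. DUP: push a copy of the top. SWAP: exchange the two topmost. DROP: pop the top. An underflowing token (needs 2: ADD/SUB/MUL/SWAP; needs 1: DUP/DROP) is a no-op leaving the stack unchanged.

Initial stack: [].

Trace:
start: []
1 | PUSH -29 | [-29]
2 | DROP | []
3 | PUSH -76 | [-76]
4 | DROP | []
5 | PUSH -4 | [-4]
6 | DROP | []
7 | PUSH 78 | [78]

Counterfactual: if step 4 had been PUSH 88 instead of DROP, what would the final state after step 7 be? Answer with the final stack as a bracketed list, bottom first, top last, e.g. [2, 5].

(re-executing from step 4 with the substitution; state before step 4: [-76])
4 | PUSH 88 | [-76, 88]
5 | PUSH -4 | [-76, 88, -4]
6 | DROP | [-76, 88]
7 | PUSH 78 | [-76, 88, 78]

[-76, 88, 78]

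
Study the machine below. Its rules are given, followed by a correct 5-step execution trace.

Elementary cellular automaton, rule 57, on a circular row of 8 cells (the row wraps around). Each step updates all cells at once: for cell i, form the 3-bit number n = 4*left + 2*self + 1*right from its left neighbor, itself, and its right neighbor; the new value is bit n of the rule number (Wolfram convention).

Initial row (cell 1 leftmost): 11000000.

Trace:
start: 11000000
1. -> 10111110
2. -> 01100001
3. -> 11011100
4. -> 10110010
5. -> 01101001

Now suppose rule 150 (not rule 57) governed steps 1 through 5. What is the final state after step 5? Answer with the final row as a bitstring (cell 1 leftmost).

00100001

(re-executing steps 1..5 under rule 150; state before step 1: 11000000)
1. -> 00100001
2. -> 11110011
3. -> 11101101
4. -> 11000000
5. -> 00100001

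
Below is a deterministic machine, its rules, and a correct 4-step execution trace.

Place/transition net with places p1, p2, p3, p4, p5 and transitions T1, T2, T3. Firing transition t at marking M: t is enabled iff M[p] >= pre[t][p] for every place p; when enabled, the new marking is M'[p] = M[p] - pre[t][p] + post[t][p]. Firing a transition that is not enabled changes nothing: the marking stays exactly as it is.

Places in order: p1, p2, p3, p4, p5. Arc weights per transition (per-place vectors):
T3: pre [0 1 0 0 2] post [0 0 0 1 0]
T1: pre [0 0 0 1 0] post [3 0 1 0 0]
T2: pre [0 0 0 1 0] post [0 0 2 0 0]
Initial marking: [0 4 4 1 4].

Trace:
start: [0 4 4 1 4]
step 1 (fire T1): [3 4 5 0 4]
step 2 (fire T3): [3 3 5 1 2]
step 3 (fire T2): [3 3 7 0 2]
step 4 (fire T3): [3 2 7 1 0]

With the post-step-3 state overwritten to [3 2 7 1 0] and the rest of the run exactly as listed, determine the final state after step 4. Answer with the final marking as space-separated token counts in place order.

state after step 3 := [3 2 7 1 0]
step 4 (fire T3): [3 2 7 1 0]

3 2 7 1 0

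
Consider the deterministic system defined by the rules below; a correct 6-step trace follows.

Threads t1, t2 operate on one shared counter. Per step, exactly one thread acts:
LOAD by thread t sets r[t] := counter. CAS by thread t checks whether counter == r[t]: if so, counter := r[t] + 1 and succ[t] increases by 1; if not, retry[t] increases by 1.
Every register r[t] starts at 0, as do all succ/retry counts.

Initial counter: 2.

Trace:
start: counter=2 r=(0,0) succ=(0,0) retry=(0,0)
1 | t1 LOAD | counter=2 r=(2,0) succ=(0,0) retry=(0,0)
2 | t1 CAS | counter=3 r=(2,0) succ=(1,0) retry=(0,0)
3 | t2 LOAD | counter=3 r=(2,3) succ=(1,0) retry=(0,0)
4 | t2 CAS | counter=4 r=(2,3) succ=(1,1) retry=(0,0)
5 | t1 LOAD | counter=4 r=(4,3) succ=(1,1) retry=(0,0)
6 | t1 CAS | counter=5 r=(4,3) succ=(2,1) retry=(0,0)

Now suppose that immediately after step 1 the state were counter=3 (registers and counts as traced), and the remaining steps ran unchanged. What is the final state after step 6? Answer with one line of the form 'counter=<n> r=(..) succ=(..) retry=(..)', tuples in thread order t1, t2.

state after step 1 := counter=3 r=(2,0) succ=(0,0) retry=(0,0)
2 | t1 CAS | counter=3 r=(2,0) succ=(0,0) retry=(1,0)
3 | t2 LOAD | counter=3 r=(2,3) succ=(0,0) retry=(1,0)
4 | t2 CAS | counter=4 r=(2,3) succ=(0,1) retry=(1,0)
5 | t1 LOAD | counter=4 r=(4,3) succ=(0,1) retry=(1,0)
6 | t1 CAS | counter=5 r=(4,3) succ=(1,1) retry=(1,0)

counter=5 r=(4,3) succ=(1,1) retry=(1,0)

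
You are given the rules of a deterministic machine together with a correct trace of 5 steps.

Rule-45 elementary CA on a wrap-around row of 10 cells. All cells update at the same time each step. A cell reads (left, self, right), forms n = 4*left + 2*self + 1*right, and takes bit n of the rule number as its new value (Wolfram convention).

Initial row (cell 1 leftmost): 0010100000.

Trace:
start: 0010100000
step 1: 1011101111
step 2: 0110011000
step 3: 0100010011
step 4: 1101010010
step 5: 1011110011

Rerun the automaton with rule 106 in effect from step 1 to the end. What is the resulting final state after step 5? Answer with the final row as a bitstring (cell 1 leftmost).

0000000101

(re-executing steps 1..5 under rule 106; state before step 1: 0010100000)
step 1: 0101000000
step 2: 1010000000
step 3: 0100000001
step 4: 1000000010
step 5: 0000000101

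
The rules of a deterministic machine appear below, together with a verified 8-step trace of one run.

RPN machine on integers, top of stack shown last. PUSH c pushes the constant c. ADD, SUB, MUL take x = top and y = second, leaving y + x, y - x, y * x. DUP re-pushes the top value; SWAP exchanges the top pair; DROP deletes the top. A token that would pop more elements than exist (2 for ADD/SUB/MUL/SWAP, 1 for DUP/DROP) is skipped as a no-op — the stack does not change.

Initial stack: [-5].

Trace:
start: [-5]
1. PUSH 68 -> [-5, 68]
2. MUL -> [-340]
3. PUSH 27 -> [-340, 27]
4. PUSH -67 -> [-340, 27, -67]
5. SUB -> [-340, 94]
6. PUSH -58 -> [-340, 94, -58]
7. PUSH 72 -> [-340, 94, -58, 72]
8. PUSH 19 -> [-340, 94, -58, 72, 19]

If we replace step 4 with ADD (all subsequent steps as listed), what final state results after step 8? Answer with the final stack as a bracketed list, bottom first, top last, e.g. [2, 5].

(re-executing from step 4 with the substitution; state before step 4: [-340, 27])
4. ADD -> [-313]
5. SUB -> [-313]
6. PUSH -58 -> [-313, -58]
7. PUSH 72 -> [-313, -58, 72]
8. PUSH 19 -> [-313, -58, 72, 19]

[-313, -58, 72, 19]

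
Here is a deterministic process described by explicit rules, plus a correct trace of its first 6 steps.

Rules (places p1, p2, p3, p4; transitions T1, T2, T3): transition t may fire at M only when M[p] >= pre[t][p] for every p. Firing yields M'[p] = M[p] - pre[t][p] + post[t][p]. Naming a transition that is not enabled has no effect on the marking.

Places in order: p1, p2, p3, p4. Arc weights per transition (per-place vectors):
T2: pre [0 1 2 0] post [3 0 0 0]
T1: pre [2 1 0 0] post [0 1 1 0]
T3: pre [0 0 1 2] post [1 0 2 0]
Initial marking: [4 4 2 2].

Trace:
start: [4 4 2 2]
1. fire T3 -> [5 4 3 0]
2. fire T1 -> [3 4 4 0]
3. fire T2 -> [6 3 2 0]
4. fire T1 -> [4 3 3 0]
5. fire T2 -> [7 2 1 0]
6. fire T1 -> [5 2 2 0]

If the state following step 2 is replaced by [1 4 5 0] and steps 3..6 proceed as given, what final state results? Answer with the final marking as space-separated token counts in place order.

state after step 2 := [1 4 5 0]
3. fire T2 -> [4 3 3 0]
4. fire T1 -> [2 3 4 0]
5. fire T2 -> [5 2 2 0]
6. fire T1 -> [3 2 3 0]

3 2 3 0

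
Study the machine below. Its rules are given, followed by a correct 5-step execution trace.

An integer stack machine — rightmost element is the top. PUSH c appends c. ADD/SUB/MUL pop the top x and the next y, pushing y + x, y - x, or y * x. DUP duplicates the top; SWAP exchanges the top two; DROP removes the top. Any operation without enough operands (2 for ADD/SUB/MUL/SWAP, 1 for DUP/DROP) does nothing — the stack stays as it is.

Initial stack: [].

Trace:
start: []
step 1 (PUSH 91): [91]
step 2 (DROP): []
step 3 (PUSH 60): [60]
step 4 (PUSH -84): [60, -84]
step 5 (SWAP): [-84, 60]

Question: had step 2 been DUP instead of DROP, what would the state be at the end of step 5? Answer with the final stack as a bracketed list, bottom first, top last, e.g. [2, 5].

(re-executing from step 2 with the substitution; state before step 2: [91])
step 2 (DUP): [91, 91]
step 3 (PUSH 60): [91, 91, 60]
step 4 (PUSH -84): [91, 91, 60, -84]
step 5 (SWAP): [91, 91, -84, 60]

[91, 91, -84, 60]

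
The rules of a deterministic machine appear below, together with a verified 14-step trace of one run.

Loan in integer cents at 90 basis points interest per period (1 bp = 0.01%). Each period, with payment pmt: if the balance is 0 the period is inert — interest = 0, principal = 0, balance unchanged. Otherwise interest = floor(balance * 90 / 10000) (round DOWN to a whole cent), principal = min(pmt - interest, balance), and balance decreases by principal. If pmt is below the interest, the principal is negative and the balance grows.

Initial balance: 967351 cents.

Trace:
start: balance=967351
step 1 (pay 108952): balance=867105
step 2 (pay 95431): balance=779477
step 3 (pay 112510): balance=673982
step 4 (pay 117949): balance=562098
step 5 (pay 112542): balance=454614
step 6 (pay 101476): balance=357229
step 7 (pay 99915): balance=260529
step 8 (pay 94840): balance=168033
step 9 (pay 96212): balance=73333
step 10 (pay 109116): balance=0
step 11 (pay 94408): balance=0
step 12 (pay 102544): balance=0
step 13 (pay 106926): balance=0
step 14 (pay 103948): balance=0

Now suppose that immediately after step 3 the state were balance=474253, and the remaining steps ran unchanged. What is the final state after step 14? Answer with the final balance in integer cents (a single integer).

0

state after step 3 := balance=474253
step 4 (pay 117949): balance=360572
step 5 (pay 112542): balance=251275
step 6 (pay 101476): balance=152060
step 7 (pay 99915): balance=53513
step 8 (pay 94840): balance=0
step 9 (pay 96212): balance=0
step 10 (pay 109116): balance=0
step 11 (pay 94408): balance=0
step 12 (pay 102544): balance=0
step 13 (pay 106926): balance=0
step 14 (pay 103948): balance=0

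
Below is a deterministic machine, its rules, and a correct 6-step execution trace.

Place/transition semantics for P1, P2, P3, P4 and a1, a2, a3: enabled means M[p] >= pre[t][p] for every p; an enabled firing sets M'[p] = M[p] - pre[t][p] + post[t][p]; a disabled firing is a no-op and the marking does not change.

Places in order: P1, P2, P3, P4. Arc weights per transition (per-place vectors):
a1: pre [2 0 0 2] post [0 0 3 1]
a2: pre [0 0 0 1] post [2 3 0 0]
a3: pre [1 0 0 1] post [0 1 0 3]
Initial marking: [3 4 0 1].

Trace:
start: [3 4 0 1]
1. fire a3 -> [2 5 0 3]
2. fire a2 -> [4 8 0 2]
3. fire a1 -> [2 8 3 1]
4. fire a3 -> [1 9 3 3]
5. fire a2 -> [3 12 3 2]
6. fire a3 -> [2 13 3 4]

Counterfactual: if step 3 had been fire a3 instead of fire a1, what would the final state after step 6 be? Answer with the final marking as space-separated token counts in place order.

(re-executing from step 3 with the substitution; state before step 3: [4 8 0 2])
3. fire a3 -> [3 9 0 4]
4. fire a3 -> [2 10 0 6]
5. fire a2 -> [4 13 0 5]
6. fire a3 -> [3 14 0 7]

3 14 0 7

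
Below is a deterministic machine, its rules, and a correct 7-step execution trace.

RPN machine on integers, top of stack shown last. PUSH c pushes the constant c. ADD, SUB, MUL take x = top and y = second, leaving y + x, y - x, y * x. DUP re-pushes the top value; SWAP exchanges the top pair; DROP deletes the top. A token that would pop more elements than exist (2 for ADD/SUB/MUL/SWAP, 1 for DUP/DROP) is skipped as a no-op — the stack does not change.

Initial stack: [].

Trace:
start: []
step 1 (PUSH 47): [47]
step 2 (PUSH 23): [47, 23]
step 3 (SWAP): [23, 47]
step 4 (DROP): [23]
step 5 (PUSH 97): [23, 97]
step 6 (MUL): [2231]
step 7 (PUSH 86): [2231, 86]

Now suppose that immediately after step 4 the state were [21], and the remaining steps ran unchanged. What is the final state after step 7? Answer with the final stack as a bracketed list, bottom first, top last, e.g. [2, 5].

[2037, 86]

state after step 4 := [21]
step 5 (PUSH 97): [21, 97]
step 6 (MUL): [2037]
step 7 (PUSH 86): [2037, 86]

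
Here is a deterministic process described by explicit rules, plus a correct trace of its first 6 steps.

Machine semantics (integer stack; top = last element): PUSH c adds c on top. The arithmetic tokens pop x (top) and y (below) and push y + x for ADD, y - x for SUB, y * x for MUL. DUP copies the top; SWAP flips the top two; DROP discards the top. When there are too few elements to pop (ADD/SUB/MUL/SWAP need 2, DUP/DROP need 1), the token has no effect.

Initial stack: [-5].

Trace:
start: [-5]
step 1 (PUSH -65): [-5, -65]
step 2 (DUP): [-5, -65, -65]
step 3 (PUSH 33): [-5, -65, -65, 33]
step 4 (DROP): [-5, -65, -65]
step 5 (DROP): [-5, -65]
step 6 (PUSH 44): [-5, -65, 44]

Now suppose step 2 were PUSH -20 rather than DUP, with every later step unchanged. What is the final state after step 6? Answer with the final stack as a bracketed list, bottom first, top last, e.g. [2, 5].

(re-executing from step 2 with the substitution; state before step 2: [-5, -65])
step 2 (PUSH -20): [-5, -65, -20]
step 3 (PUSH 33): [-5, -65, -20, 33]
step 4 (DROP): [-5, -65, -20]
step 5 (DROP): [-5, -65]
step 6 (PUSH 44): [-5, -65, 44]

[-5, -65, 44]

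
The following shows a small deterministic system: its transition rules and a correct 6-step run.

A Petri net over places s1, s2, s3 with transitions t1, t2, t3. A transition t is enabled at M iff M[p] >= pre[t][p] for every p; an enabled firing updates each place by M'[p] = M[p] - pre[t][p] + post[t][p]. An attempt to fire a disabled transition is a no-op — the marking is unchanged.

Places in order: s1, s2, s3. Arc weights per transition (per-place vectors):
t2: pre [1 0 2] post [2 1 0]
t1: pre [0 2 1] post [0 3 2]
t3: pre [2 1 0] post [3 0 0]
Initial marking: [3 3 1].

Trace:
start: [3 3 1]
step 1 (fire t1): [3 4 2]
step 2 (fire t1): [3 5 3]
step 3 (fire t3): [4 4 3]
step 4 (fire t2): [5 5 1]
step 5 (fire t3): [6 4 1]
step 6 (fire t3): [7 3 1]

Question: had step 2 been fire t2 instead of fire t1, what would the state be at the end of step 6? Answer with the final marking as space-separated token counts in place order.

7 2 0

(re-executing from step 2 with the substitution; state before step 2: [3 4 2])
step 2 (fire t2): [4 5 0]
step 3 (fire t3): [5 4 0]
step 4 (fire t2): [5 4 0]
step 5 (fire t3): [6 3 0]
step 6 (fire t3): [7 2 0]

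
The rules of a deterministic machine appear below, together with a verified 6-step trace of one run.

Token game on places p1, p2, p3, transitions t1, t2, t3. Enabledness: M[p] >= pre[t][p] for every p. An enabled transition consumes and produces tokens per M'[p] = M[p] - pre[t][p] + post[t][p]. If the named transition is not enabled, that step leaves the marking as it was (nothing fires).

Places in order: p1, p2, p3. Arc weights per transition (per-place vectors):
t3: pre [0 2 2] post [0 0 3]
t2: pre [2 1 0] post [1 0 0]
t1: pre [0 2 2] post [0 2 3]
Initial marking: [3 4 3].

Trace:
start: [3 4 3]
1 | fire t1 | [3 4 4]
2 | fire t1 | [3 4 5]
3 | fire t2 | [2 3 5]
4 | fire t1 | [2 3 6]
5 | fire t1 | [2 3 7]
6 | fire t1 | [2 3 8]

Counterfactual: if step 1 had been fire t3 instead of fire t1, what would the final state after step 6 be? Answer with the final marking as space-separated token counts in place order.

2 1 5

(re-executing from step 1 with the substitution; state before step 1: [3 4 3])
1 | fire t3 | [3 2 4]
2 | fire t1 | [3 2 5]
3 | fire t2 | [2 1 5]
4 | fire t1 | [2 1 5]
5 | fire t1 | [2 1 5]
6 | fire t1 | [2 1 5]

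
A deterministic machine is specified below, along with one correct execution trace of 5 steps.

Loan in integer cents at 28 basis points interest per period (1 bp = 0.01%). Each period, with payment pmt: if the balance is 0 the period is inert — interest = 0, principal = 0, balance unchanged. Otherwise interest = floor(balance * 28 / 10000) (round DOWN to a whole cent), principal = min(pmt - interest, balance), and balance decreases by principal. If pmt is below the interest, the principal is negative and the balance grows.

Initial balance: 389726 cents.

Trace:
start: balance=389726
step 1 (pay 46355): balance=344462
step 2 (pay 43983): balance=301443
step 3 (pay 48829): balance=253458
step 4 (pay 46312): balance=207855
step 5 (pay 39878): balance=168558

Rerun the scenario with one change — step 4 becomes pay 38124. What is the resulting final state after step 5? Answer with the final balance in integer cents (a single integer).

176769

(re-executing from step 4 with the substitution; state before step 4: balance=253458)
step 4 (pay 38124): balance=216043
step 5 (pay 39878): balance=176769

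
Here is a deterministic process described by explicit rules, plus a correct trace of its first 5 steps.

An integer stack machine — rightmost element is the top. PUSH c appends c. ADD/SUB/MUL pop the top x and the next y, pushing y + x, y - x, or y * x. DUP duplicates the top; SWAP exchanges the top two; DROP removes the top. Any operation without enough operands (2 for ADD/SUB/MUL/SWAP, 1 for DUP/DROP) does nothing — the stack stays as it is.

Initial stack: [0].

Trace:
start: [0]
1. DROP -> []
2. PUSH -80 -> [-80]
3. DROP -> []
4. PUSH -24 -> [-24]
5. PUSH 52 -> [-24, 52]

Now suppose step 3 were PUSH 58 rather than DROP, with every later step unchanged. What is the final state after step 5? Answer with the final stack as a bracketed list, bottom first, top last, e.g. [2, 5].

[-80, 58, -24, 52]

(re-executing from step 3 with the substitution; state before step 3: [-80])
3. PUSH 58 -> [-80, 58]
4. PUSH -24 -> [-80, 58, -24]
5. PUSH 52 -> [-80, 58, -24, 52]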